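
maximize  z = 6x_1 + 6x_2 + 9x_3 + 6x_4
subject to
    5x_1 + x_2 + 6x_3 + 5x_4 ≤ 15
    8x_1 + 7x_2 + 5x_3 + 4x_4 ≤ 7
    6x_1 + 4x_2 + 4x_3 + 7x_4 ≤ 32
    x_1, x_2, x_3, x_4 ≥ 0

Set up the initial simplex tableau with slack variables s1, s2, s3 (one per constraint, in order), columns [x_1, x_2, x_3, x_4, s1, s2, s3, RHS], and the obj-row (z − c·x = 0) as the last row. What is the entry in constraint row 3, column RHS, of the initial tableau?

32

The RHS of constraint 3 is b_3 = 32.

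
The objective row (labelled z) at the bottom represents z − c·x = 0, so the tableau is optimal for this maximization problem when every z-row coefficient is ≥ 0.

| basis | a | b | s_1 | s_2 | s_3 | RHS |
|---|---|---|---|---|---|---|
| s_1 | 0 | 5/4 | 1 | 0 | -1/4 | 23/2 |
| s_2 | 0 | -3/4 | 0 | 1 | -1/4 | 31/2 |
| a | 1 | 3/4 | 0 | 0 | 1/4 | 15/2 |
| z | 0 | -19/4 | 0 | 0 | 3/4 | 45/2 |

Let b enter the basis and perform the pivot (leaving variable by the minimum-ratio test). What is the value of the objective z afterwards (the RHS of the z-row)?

331/5

Ratio test on column b — row 1: (23/2)/(5/4) = 46/5; row 2: entry -3/4 ≤ 0; row 3: (15/2)/(3/4) = 10. Minimum is 46/5 at row 1 (s_1 leaves); pivot element 5/4.
Pivot on row 1; the z-row RHS becomes 45/2 − (-19/4)·(46/5) = 331/5.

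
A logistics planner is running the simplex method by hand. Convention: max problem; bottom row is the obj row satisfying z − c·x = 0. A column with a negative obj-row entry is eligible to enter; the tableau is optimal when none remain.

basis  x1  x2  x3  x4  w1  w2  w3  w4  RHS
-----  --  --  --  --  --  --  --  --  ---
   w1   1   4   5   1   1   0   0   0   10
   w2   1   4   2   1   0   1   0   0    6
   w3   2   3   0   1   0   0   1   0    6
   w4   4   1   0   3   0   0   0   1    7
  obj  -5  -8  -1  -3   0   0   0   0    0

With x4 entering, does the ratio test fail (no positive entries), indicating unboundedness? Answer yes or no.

no

Column x4 has positive entries in row(s) 1, 2, 3, 4, so the ratio test bounds it — not unbounded.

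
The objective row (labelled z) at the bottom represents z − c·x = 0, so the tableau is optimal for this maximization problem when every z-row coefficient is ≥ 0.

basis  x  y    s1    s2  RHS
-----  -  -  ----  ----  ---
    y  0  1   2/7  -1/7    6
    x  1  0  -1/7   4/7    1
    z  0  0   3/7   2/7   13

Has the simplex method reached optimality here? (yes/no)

yes

Every z-row coefficient is ≥ 0, so the tableau is optimal.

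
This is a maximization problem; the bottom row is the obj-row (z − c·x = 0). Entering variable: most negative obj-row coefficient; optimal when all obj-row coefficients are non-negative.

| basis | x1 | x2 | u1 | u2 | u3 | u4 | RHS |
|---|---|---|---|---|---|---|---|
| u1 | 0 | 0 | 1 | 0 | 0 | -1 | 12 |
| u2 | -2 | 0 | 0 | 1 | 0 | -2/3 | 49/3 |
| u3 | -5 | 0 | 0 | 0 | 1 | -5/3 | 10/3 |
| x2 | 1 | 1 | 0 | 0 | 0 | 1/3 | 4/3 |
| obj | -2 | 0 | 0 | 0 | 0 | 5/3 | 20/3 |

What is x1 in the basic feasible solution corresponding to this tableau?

x1 is not in the basis, so in the current basic feasible solution x1 = 0.

0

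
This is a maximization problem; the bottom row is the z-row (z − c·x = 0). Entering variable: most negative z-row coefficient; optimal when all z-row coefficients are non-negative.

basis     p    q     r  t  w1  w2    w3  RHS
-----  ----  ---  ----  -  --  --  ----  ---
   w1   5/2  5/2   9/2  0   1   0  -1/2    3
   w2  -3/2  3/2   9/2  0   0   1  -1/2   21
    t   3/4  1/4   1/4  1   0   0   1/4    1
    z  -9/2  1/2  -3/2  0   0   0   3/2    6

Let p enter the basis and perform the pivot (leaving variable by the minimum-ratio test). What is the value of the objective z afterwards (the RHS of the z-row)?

Ratio test on column p — row 1: 3/(5/2) = 6/5; row 2: entry -3/2 ≤ 0; row 3: 1/(3/4) = 4/3. Minimum is 6/5 at row 1 (w1 leaves); pivot element 5/2.
Pivot on row 1; the z-row RHS becomes 6 − (-9/2)·(6/5) = 57/5.

57/5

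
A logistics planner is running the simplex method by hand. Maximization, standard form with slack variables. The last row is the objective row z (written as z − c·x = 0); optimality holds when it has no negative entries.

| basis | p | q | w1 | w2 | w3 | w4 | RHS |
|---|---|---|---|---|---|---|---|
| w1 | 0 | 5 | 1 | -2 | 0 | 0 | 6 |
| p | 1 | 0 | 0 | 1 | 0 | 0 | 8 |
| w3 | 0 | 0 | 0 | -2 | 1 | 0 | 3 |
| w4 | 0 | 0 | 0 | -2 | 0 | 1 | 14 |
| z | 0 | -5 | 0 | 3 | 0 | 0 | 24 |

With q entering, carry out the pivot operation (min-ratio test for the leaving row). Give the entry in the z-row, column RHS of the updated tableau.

30

Ratio test on column q — row 1: 6/5 = 6/5; row 2: entry 0 ≤ 0; row 3: entry 0 ≤ 0; row 4: entry 0 ≤ 0. Minimum is 6/5 at row 1 (w1 leaves); pivot element 5.
Divide row 1 by 5; eliminate column q from the other rows.
z-row update in column RHS: 24 − (-5)·(6/5) = 30.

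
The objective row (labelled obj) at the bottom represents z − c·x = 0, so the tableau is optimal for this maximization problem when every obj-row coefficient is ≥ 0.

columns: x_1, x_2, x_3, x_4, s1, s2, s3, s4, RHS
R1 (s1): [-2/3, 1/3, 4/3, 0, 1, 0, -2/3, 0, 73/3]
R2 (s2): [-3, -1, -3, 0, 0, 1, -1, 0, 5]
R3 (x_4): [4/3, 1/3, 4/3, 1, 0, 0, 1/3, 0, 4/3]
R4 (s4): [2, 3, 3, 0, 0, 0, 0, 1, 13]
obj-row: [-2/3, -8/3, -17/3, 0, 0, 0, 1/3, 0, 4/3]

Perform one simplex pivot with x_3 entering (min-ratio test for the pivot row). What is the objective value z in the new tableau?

Ratio test on column x_3 — row 1: (73/3)/(4/3) = 73/4; row 2: entry -3 ≤ 0; row 3: (4/3)/(4/3) = 1; row 4: 13/3 = 13/3. Minimum is 1 at row 3 (x_4 leaves); pivot element 4/3.
Pivot on row 3; the obj-row RHS becomes 4/3 − (-17/3)·1 = 7.

7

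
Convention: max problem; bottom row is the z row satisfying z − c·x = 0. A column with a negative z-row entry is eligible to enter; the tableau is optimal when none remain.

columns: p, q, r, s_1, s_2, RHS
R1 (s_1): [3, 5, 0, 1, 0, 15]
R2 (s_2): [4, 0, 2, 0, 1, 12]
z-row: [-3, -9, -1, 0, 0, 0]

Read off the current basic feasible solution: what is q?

0

q is not in the basis, so in the current basic feasible solution q = 0.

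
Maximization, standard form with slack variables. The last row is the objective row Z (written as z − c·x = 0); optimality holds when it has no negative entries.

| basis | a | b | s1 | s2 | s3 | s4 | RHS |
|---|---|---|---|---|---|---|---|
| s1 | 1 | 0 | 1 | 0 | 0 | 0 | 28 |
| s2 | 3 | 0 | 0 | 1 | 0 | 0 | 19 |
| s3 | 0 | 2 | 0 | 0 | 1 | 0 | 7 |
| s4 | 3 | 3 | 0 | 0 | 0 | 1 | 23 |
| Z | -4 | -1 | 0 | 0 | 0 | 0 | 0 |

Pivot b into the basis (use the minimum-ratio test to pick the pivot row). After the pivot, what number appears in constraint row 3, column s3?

1/2

Ratio test on column b — row 1: entry 0 ≤ 0; row 2: entry 0 ≤ 0; row 3: 7/2 = 7/2; row 4: 23/3 = 23/3. Minimum is 7/2 at row 3 (s3 leaves); pivot element 2.
Divide row 3 by 2; eliminate column b from the other rows.
In the new row 3, the s3 entry is the old entry divided by the pivot: 1/2 = 1/2.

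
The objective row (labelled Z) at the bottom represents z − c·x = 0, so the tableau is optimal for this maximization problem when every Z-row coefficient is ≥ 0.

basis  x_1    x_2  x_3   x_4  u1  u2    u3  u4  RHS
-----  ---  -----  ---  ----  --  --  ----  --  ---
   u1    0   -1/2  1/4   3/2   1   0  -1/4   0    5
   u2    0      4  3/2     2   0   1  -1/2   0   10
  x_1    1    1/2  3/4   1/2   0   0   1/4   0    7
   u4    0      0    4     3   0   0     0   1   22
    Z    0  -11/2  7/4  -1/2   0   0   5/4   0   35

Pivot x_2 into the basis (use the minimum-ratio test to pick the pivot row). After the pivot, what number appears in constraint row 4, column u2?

0

Ratio test on column x_2 — row 1: entry -1/2 ≤ 0; row 2: 10/4 = 5/2; row 3: 7/(1/2) = 14; row 4: entry 0 ≤ 0. Minimum is 5/2 at row 2 (u2 leaves); pivot element 4.
Divide row 2 by 4; eliminate column x_2 from the other rows.
Row 4 update in column u2: 0 − 0·(1/4) = 0.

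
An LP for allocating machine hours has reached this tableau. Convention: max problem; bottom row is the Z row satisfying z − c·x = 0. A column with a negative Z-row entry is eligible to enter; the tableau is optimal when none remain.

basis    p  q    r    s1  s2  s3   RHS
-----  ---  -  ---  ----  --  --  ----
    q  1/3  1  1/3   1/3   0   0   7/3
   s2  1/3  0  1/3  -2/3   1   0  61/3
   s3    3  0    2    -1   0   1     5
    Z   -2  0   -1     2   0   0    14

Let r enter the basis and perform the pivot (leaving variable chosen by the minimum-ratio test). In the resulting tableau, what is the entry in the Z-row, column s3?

Ratio test on column r — row 1: (7/3)/(1/3) = 7; row 2: (61/3)/(1/3) = 61; row 3: 5/2 = 5/2. Minimum is 5/2 at row 3 (s3 leaves); pivot element 2.
Divide row 3 by 2; eliminate column r from the other rows.
Z-row update in column s3: 0 − (-1)·(1/2) = 1/2.

1/2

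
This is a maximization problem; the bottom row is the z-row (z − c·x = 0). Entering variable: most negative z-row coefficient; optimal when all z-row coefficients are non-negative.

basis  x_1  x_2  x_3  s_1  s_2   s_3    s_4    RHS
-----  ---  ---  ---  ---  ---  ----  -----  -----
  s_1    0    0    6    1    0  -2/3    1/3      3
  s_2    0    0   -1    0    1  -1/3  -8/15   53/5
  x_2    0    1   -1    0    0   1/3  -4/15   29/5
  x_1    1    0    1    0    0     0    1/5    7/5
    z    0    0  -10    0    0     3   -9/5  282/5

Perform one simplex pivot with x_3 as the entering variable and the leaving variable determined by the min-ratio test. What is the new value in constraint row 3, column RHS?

Ratio test on column x_3 — row 1: 3/6 = 1/2; row 2: entry -1 ≤ 0; row 3: entry -1 ≤ 0; row 4: (7/5)/1 = 7/5. Minimum is 1/2 at row 1 (s_1 leaves); pivot element 6.
Divide row 1 by 6; eliminate column x_3 from the other rows.
Row 3 update in column RHS: 29/5 − (-1)·(1/2) = 63/10.

63/10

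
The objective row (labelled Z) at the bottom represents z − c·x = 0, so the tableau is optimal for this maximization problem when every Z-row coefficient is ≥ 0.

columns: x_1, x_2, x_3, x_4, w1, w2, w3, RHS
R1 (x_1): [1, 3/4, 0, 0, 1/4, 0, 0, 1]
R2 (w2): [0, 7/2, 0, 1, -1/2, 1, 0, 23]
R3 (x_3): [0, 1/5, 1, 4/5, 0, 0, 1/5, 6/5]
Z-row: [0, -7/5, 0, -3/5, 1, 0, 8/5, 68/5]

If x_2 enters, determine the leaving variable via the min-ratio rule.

Column x_2 entries and ratios — x_1: 1/(3/4) = 4/3; w2: 23/(7/2) = 46/7; x_3: (6/5)/(1/5) = 6.
Smallest ratio is 4/3 in the row of x_1, so x_1 leaves.

x_1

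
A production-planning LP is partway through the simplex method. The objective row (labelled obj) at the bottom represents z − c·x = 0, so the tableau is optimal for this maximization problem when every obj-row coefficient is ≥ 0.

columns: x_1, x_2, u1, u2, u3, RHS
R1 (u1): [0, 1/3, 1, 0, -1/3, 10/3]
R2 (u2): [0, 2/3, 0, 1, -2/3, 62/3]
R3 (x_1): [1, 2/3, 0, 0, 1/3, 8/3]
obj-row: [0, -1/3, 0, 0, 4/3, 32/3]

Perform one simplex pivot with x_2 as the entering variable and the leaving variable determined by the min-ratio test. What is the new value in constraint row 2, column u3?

Ratio test on column x_2 — row 1: (10/3)/(1/3) = 10; row 2: (62/3)/(2/3) = 31; row 3: (8/3)/(2/3) = 4. Minimum is 4 at row 3 (x_1 leaves); pivot element 2/3.
Divide row 3 by 2/3; eliminate column x_2 from the other rows.
Row 2 update in column u3: -2/3 − (2/3)·(1/2) = -1.

-1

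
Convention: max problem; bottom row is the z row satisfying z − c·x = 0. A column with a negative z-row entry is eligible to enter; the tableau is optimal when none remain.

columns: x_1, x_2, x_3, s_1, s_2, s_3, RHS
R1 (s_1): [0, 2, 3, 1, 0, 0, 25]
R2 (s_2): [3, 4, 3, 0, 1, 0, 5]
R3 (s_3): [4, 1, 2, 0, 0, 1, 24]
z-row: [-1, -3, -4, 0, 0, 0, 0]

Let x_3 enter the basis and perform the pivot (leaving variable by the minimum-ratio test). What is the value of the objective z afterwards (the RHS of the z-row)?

20/3

Ratio test on column x_3 — row 1: 25/3 = 25/3; row 2: 5/3 = 5/3; row 3: 24/2 = 12. Minimum is 5/3 at row 2 (s_2 leaves); pivot element 3.
Pivot on row 2; the z-row RHS becomes 0 − (-4)·(5/3) = 20/3.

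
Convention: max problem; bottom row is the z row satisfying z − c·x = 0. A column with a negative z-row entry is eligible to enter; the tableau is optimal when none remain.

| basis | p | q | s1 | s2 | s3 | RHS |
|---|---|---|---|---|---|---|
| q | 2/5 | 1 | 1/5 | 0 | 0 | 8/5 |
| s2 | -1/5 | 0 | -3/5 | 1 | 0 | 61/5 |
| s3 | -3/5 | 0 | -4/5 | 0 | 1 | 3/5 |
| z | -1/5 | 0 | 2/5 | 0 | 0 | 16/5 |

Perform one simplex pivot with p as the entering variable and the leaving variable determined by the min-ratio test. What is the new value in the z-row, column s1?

1/2

Ratio test on column p — row 1: (8/5)/(2/5) = 4; row 2: entry -1/5 ≤ 0; row 3: entry -3/5 ≤ 0. Minimum is 4 at row 1 (q leaves); pivot element 2/5.
Divide row 1 by 2/5; eliminate column p from the other rows.
z-row update in column s1: 2/5 − (-1/5)·(1/2) = 1/2.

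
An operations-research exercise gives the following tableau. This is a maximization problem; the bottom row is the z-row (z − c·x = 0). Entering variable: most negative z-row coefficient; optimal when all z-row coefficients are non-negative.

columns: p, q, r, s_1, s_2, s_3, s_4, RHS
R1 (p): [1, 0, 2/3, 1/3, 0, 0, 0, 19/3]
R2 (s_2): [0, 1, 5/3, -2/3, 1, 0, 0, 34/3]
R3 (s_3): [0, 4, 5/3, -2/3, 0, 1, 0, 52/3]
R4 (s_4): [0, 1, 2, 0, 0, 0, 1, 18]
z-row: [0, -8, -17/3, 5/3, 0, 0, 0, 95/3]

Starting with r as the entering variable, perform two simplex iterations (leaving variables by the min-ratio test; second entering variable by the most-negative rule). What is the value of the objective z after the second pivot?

397/5

Ratio test on column r — row 1: (19/3)/(2/3) = 19/2; row 2: (34/3)/(5/3) = 34/5; row 3: (52/3)/(5/3) = 52/5; row 4: 18/2 = 9. Minimum is 34/5 at row 2 (s_2 leaves); pivot element 5/3.
Pivot on row 2; the z-row RHS becomes 95/3 − (-17/3)·(34/5) = 351/5.
Next entering variable (most negative z-row entry -23/5): q.
Ratio test on column q — row 1: entry -2/5 ≤ 0; row 2: (34/5)/(3/5) = 34/3; row 3: 6/3 = 2; row 4: entry -1/5 ≤ 0. Minimum is 2 at row 3 (s_3 leaves); pivot element 3.
After the second pivot the z-row RHS is 351/5 − (-23/5)·2 = 397/5.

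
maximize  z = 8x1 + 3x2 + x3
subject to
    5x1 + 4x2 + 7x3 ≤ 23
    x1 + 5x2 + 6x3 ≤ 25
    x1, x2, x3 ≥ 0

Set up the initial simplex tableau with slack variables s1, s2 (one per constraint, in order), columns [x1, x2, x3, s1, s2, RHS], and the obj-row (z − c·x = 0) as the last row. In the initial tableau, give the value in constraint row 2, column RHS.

The RHS of constraint 2 is b_2 = 25.

25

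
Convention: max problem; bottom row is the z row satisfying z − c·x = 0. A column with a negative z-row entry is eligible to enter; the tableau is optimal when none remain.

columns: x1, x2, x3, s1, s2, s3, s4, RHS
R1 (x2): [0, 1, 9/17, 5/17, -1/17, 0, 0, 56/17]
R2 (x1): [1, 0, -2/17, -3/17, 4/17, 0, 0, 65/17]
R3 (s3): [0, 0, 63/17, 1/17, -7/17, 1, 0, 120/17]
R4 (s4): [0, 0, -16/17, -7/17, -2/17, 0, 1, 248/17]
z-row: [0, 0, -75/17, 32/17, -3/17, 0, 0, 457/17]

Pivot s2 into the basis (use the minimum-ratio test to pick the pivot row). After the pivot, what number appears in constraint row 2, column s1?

-3/4

Ratio test on column s2 — row 1: entry -1/17 ≤ 0; row 2: (65/17)/(4/17) = 65/4; row 3: entry -7/17 ≤ 0; row 4: entry -2/17 ≤ 0. Minimum is 65/4 at row 2 (x1 leaves); pivot element 4/17.
Divide row 2 by 4/17; eliminate column s2 from the other rows.
In the new row 2, the s1 entry is the old entry divided by the pivot: (-3/17)/(4/17) = -3/4.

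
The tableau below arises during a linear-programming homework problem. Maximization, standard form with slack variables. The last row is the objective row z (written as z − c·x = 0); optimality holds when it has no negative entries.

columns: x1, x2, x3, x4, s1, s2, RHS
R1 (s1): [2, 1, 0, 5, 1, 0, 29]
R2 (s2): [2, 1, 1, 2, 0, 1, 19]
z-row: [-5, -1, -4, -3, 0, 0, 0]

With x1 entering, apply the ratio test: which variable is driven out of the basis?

Column x1 entries and ratios — s1: 29/2 = 29/2; s2: 19/2 = 19/2.
Smallest ratio is 19/2 in the row of s2, so s2 leaves.

s2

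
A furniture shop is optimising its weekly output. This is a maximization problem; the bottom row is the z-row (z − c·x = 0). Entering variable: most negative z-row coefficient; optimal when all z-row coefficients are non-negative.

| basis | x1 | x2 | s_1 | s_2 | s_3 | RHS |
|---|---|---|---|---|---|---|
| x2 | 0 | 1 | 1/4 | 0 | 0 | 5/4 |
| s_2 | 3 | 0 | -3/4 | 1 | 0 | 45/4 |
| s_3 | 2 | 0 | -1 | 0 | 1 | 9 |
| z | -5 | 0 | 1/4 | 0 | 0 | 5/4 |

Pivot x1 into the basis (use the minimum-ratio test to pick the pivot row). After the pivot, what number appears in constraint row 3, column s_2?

Ratio test on column x1 — row 1: entry 0 ≤ 0; row 2: (45/4)/3 = 15/4; row 3: 9/2 = 9/2. Minimum is 15/4 at row 2 (s_2 leaves); pivot element 3.
Divide row 2 by 3; eliminate column x1 from the other rows.
Row 3 update in column s_2: 0 − 2·(1/3) = -2/3.

-2/3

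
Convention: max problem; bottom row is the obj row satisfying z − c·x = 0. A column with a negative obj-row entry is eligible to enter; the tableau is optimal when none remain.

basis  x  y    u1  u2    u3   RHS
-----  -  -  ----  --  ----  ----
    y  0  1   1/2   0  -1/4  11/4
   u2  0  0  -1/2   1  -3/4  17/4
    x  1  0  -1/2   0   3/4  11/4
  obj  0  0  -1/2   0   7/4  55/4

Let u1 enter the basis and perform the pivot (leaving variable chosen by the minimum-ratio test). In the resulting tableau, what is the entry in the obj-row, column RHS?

Ratio test on column u1 — row 1: (11/4)/(1/2) = 11/2; row 2: entry -1/2 ≤ 0; row 3: entry -1/2 ≤ 0. Minimum is 11/2 at row 1 (y leaves); pivot element 1/2.
Divide row 1 by 1/2; eliminate column u1 from the other rows.
obj-row update in column RHS: 55/4 − (-1/2)·(11/2) = 33/2.

33/2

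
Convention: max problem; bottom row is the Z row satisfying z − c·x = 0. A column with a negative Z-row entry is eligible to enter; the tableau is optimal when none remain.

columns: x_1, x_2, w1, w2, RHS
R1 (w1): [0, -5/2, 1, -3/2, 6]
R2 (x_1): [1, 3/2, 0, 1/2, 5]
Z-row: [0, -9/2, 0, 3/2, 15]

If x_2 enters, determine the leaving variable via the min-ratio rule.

Column x_2 entries and ratios — w1: -5/2 ≤ 0, skip; x_1: 5/(3/2) = 10/3.
Smallest ratio is 10/3 in the row of x_1, so x_1 leaves.

x_1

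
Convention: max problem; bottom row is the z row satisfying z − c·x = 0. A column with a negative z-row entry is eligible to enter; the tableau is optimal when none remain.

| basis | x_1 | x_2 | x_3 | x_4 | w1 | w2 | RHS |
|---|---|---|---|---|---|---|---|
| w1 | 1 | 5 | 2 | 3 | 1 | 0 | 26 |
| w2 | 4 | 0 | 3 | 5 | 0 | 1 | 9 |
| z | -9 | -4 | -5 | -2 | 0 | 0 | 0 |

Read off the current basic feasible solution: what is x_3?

0

x_3 is not in the basis, so in the current basic feasible solution x_3 = 0.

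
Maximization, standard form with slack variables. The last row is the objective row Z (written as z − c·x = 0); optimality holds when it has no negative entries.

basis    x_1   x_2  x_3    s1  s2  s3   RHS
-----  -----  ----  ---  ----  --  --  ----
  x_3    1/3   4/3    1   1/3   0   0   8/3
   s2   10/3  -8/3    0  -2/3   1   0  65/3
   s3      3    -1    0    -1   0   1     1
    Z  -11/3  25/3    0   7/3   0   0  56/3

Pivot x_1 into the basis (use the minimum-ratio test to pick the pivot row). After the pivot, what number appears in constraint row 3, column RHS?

1/3

Ratio test on column x_1 — row 1: (8/3)/(1/3) = 8; row 2: (65/3)/(10/3) = 13/2; row 3: 1/3 = 1/3. Minimum is 1/3 at row 3 (s3 leaves); pivot element 3.
Divide row 3 by 3; eliminate column x_1 from the other rows.
In the new row 3, the RHS entry is the old entry divided by the pivot: 1/3 = 1/3.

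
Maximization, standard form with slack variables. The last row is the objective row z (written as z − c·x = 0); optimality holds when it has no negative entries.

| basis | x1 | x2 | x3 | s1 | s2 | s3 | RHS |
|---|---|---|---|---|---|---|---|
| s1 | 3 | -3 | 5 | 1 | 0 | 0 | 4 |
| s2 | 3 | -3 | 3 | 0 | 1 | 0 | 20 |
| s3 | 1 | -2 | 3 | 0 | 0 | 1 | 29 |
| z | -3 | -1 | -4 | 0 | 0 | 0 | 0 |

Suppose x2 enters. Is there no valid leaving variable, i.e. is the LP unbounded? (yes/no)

Every constraint-row entry in column x2 is ≤ 0, so increasing x2 is unbounded.

yes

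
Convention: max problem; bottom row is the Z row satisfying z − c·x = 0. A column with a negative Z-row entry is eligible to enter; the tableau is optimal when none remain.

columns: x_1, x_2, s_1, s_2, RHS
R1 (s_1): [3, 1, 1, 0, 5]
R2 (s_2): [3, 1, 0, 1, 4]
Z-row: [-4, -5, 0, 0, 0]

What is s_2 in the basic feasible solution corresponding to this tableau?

4

s_2 is basic (row 2); its value is the RHS of that row, 4.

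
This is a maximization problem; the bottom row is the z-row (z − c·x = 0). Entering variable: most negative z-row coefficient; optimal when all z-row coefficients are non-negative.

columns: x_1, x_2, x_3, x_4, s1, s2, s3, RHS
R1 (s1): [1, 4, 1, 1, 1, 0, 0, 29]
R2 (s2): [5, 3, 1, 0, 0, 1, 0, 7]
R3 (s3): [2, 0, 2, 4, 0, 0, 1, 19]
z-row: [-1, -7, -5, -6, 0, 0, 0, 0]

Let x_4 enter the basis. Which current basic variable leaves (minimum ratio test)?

Column x_4 entries and ratios — s1: 29/1 = 29; s2: 0 ≤ 0, skip; s3: 19/4 = 19/4.
Smallest ratio is 19/4 in the row of s3, so s3 leaves.

s3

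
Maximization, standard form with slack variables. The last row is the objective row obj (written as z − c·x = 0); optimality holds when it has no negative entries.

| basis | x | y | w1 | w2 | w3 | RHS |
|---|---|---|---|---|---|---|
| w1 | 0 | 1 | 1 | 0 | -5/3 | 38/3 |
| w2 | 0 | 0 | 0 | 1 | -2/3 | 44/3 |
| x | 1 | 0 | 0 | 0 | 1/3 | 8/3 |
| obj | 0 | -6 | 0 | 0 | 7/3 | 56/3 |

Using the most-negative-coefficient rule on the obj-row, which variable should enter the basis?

Negative obj-row entries: y: -6.
The most negative is -6 in column y, so y enters.

y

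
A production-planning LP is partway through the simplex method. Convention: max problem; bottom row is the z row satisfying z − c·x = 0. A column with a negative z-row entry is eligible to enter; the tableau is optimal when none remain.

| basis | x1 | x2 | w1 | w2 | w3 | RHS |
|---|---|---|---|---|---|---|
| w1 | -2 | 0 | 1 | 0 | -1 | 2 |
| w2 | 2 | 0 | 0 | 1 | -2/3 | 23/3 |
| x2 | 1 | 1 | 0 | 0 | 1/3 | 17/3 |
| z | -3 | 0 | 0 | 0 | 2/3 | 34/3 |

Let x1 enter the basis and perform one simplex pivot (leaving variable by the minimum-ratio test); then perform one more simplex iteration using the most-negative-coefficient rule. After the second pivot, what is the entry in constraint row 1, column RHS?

Ratio test on column x1 — row 1: entry -2 ≤ 0; row 2: (23/3)/2 = 23/6; row 3: (17/3)/1 = 17/3. Minimum is 23/6 at row 2 (w2 leaves); pivot element 2.
Divide row 2 by 2; eliminate column x1 from the other rows.
Second iteration: most negative z-row entry is -1/3 in column w3, so w3 enters.
Ratio test on column w3 — row 1: entry -5/3 ≤ 0; row 2: entry -1/3 ≤ 0; row 3: (11/6)/(2/3) = 11/4. Minimum is 11/4 at row 3 (x2 leaves); pivot element 2/3.
Divide row 3 by 2/3; eliminate column w3 from the other rows.
After both pivots, the entry at constraint row 1, column RHS is 57/4.

57/4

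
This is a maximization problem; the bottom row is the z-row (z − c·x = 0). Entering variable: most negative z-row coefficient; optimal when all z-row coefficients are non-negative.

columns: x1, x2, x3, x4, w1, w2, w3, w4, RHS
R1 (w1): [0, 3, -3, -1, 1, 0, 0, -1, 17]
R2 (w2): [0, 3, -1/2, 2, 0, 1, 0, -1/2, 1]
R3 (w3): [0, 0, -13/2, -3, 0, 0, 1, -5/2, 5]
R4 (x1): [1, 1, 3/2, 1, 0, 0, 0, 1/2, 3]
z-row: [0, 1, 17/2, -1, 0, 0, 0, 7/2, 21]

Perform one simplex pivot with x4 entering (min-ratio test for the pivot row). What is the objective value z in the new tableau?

Ratio test on column x4 — row 1: entry -1 ≤ 0; row 2: 1/2 = 1/2; row 3: entry -3 ≤ 0; row 4: 3/1 = 3. Minimum is 1/2 at row 2 (w2 leaves); pivot element 2.
Pivot on row 2; the z-row RHS becomes 21 − (-1)·(1/2) = 43/2.

43/2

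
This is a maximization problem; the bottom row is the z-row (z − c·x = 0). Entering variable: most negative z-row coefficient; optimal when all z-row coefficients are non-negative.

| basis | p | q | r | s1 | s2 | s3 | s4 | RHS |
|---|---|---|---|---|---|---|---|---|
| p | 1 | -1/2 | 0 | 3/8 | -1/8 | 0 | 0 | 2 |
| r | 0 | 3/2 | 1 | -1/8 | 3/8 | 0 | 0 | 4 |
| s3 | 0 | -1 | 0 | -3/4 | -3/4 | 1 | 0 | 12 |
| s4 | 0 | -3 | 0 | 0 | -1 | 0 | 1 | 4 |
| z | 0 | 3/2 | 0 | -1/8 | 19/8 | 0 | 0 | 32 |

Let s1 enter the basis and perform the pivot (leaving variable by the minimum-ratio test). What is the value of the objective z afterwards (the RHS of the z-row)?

Ratio test on column s1 — row 1: 2/(3/8) = 16/3; row 2: entry -1/8 ≤ 0; row 3: entry -3/4 ≤ 0; row 4: entry 0 ≤ 0. Minimum is 16/3 at row 1 (p leaves); pivot element 3/8.
Pivot on row 1; the z-row RHS becomes 32 − (-1/8)·(16/3) = 98/3.

98/3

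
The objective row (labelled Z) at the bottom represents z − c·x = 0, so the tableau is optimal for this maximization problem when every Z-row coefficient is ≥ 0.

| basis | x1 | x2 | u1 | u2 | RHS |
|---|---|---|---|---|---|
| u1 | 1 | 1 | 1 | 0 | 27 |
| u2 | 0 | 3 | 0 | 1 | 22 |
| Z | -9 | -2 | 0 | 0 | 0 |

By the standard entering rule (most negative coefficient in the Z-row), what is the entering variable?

x1

Negative Z-row entries: x1: -9, x2: -2.
The most negative is -9 in column x1, so x1 enters.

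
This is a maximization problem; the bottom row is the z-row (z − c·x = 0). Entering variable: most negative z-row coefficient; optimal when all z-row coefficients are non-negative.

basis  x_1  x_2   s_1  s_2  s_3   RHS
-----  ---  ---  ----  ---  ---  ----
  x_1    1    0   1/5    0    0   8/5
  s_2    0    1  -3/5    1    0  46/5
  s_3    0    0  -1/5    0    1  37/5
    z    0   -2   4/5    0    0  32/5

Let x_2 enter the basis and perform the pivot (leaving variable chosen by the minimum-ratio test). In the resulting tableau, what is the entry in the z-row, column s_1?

Ratio test on column x_2 — row 1: entry 0 ≤ 0; row 2: (46/5)/1 = 46/5; row 3: entry 0 ≤ 0. Minimum is 46/5 at row 2 (s_2 leaves); pivot element 1.
Divide row 2 by 1; eliminate column x_2 from the other rows.
z-row update in column s_1: 4/5 − (-2)·(-3/5) = -2/5.

-2/5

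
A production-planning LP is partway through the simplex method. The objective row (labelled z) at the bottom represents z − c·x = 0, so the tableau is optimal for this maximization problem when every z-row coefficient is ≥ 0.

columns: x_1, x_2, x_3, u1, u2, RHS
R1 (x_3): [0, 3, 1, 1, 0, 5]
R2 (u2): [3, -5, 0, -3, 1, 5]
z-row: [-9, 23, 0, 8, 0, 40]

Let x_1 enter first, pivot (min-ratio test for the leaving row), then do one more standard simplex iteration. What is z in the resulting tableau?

60

Ratio test on column x_1 — row 1: entry 0 ≤ 0; row 2: 5/3 = 5/3. Minimum is 5/3 at row 2 (u2 leaves); pivot element 3.
Pivot on row 2; the z-row RHS becomes 40 − (-9)·(5/3) = 55.
Next entering variable (most negative z-row entry -1): u1.
Ratio test on column u1 — row 1: 5/1 = 5; row 2: entry -1 ≤ 0. Minimum is 5 at row 1 (x_3 leaves); pivot element 1.
After the second pivot the z-row RHS is 55 − (-1)·5 = 60.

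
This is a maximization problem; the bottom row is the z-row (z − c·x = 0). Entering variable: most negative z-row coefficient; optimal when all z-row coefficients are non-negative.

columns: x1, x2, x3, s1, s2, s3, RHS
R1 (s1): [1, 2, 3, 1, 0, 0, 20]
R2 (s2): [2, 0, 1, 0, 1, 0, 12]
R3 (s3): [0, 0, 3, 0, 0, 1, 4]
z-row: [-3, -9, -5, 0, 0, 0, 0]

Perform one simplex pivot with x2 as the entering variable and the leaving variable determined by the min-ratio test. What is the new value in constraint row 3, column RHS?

Ratio test on column x2 — row 1: 20/2 = 10; row 2: entry 0 ≤ 0; row 3: entry 0 ≤ 0. Minimum is 10 at row 1 (s1 leaves); pivot element 2.
Divide row 1 by 2; eliminate column x2 from the other rows.
Row 3 update in column RHS: 4 − 0·10 = 4.

4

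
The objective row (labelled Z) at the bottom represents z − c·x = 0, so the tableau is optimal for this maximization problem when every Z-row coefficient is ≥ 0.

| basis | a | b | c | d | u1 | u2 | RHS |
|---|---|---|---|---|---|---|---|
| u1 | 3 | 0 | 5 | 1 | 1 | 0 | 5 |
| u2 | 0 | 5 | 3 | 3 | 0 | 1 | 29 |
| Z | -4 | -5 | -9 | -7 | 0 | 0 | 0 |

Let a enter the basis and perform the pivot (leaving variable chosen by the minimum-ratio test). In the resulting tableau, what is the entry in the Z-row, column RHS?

Ratio test on column a — row 1: 5/3 = 5/3; row 2: entry 0 ≤ 0. Minimum is 5/3 at row 1 (u1 leaves); pivot element 3.
Divide row 1 by 3; eliminate column a from the other rows.
Z-row update in column RHS: 0 − (-4)·(5/3) = 20/3.

20/3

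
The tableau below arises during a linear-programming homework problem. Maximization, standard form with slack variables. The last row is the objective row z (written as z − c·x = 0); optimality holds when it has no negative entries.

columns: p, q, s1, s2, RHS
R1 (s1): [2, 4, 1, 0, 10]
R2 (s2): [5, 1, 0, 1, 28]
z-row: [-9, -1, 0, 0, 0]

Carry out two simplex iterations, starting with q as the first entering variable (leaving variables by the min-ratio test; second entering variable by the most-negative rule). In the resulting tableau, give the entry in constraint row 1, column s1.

1/2

Ratio test on column q — row 1: 10/4 = 5/2; row 2: 28/1 = 28. Minimum is 5/2 at row 1 (s1 leaves); pivot element 4.
Divide row 1 by 4; eliminate column q from the other rows.
Second iteration: most negative z-row entry is -17/2 in column p, so p enters.
Ratio test on column p — row 1: (5/2)/(1/2) = 5; row 2: (51/2)/(9/2) = 17/3. Minimum is 5 at row 1 (q leaves); pivot element 1/2.
Divide row 1 by 1/2; eliminate column p from the other rows.
After both pivots, the entry at constraint row 1, column s1 is 1/2.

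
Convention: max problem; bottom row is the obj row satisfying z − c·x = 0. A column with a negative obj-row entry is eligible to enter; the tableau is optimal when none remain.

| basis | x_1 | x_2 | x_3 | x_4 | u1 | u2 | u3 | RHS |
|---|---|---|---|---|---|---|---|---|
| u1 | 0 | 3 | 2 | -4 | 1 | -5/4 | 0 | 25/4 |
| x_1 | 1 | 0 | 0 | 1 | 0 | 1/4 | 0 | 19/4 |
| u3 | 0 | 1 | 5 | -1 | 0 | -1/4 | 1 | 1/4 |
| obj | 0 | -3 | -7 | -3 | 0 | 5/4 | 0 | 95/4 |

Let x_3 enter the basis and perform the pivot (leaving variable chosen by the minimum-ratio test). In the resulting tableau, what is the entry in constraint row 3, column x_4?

Ratio test on column x_3 — row 1: (25/4)/2 = 25/8; row 2: entry 0 ≤ 0; row 3: (1/4)/5 = 1/20. Minimum is 1/20 at row 3 (u3 leaves); pivot element 5.
Divide row 3 by 5; eliminate column x_3 from the other rows.
In the new row 3, the x_4 entry is the old entry divided by the pivot: (-1)/5 = -1/5.

-1/5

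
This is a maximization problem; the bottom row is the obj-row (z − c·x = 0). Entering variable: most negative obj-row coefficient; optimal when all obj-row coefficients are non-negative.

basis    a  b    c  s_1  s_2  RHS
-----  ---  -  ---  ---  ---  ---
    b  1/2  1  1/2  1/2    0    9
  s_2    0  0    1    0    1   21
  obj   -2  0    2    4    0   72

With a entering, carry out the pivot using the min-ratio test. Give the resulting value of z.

Ratio test on column a — row 1: 9/(1/2) = 18; row 2: entry 0 ≤ 0. Minimum is 18 at row 1 (b leaves); pivot element 1/2.
Pivot on row 1; the obj-row RHS becomes 72 − (-2)·18 = 108.

108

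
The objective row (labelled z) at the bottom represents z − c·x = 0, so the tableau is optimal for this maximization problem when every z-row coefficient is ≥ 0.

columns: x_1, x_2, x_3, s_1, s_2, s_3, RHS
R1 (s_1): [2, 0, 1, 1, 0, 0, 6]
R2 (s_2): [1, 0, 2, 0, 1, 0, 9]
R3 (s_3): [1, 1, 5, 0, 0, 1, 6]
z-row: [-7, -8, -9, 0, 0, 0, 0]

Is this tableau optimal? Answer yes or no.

no

The z-row has a negative entry -9 in column x_3, so it is not optimal.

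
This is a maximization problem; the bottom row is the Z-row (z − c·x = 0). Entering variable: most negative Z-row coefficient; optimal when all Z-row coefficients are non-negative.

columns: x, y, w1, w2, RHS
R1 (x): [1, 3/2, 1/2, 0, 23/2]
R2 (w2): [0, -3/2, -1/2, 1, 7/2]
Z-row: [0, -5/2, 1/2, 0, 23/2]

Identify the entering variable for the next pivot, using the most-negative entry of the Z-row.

y

Negative Z-row entries: y: -5/2.
The most negative is -5/2 in column y, so y enters.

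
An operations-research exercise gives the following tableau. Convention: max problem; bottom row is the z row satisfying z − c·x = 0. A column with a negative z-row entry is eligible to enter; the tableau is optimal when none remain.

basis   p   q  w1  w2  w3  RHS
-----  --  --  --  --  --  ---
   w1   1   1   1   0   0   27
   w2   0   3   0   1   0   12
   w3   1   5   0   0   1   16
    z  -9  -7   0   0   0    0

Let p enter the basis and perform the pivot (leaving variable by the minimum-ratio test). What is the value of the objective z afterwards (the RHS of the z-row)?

Ratio test on column p — row 1: 27/1 = 27; row 2: entry 0 ≤ 0; row 3: 16/1 = 16. Minimum is 16 at row 3 (w3 leaves); pivot element 1.
Pivot on row 3; the z-row RHS becomes 0 − (-9)·16 = 144.

144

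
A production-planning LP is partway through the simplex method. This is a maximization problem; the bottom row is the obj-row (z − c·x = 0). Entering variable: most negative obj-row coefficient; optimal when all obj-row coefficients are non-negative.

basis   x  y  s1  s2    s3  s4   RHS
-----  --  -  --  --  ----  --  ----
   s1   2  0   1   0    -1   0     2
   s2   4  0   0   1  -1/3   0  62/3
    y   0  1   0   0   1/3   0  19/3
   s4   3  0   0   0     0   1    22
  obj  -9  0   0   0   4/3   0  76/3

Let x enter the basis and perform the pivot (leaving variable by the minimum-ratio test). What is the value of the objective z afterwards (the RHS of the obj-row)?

103/3

Ratio test on column x — row 1: 2/2 = 1; row 2: (62/3)/4 = 31/6; row 3: entry 0 ≤ 0; row 4: 22/3 = 22/3. Minimum is 1 at row 1 (s1 leaves); pivot element 2.
Pivot on row 1; the obj-row RHS becomes 76/3 − (-9)·1 = 103/3.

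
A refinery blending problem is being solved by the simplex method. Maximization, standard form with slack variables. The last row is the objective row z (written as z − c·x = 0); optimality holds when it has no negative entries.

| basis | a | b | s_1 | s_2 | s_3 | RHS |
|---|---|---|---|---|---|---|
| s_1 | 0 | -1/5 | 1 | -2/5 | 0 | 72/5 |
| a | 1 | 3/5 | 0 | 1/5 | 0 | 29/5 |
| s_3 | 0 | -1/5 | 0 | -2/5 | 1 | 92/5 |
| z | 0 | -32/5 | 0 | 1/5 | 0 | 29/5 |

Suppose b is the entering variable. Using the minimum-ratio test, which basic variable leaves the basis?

a

Column b entries and ratios — s_1: -1/5 ≤ 0, skip; a: (29/5)/(3/5) = 29/3; s_3: -1/5 ≤ 0, skip.
Smallest ratio is 29/3 in the row of a, so a leaves.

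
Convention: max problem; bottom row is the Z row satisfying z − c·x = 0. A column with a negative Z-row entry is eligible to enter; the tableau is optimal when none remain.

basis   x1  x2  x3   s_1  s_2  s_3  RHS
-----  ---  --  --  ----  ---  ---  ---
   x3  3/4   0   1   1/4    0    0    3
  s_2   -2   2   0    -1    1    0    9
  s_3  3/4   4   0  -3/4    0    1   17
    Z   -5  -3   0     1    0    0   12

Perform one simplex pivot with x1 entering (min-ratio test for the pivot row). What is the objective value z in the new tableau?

32

Ratio test on column x1 — row 1: 3/(3/4) = 4; row 2: entry -2 ≤ 0; row 3: 17/(3/4) = 68/3. Minimum is 4 at row 1 (x3 leaves); pivot element 3/4.
Pivot on row 1; the Z-row RHS becomes 12 − (-5)·4 = 32.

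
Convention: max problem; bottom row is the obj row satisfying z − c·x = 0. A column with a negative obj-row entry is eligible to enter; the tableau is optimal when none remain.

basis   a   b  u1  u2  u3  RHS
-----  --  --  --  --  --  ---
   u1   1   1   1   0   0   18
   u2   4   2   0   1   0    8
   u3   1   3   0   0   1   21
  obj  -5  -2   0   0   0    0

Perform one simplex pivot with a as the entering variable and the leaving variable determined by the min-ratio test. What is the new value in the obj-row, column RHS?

10

Ratio test on column a — row 1: 18/1 = 18; row 2: 8/4 = 2; row 3: 21/1 = 21. Minimum is 2 at row 2 (u2 leaves); pivot element 4.
Divide row 2 by 4; eliminate column a from the other rows.
obj-row update in column RHS: 0 − (-5)·2 = 10.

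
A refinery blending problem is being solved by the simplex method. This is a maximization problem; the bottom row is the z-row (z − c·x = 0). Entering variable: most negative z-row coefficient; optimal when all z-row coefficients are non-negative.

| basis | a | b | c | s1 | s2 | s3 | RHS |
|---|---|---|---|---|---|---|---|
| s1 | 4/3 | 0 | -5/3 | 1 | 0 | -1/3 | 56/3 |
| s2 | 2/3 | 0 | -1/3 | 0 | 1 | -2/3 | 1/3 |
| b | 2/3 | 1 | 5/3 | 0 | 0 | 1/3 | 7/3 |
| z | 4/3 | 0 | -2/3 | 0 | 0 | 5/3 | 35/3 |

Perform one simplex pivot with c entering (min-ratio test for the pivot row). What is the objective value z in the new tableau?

63/5

Ratio test on column c — row 1: entry -5/3 ≤ 0; row 2: entry -1/3 ≤ 0; row 3: (7/3)/(5/3) = 7/5. Minimum is 7/5 at row 3 (b leaves); pivot element 5/3.
Pivot on row 3; the z-row RHS becomes 35/3 − (-2/3)·(7/5) = 63/5.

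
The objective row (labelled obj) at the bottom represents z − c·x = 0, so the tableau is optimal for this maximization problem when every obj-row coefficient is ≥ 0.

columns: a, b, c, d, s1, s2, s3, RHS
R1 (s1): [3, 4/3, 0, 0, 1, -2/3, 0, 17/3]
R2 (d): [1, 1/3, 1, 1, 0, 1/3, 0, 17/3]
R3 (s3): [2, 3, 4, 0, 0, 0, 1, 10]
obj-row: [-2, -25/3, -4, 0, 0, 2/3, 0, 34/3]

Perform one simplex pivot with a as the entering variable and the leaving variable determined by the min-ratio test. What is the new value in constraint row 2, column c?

1

Ratio test on column a — row 1: (17/3)/3 = 17/9; row 2: (17/3)/1 = 17/3; row 3: 10/2 = 5. Minimum is 17/9 at row 1 (s1 leaves); pivot element 3.
Divide row 1 by 3; eliminate column a from the other rows.
Row 2 update in column c: 1 − 1·0 = 1.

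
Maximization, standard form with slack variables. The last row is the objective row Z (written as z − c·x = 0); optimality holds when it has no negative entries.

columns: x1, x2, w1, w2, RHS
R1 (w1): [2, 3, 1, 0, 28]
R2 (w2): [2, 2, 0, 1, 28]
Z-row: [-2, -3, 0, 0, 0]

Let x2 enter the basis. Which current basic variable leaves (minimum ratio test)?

Column x2 entries and ratios — w1: 28/3 = 28/3; w2: 28/2 = 14.
Smallest ratio is 28/3 in the row of w1, so w1 leaves.

w1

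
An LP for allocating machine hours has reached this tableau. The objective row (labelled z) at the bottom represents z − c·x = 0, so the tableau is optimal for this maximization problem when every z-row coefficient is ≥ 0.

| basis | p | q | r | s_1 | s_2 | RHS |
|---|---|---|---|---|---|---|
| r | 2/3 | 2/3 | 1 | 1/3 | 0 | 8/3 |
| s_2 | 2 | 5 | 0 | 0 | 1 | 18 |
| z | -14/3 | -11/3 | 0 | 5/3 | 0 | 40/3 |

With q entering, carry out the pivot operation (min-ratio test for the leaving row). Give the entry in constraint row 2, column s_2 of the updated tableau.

1/5

Ratio test on column q — row 1: (8/3)/(2/3) = 4; row 2: 18/5 = 18/5. Minimum is 18/5 at row 2 (s_2 leaves); pivot element 5.
Divide row 2 by 5; eliminate column q from the other rows.
In the new row 2, the s_2 entry is the old entry divided by the pivot: 1/5 = 1/5.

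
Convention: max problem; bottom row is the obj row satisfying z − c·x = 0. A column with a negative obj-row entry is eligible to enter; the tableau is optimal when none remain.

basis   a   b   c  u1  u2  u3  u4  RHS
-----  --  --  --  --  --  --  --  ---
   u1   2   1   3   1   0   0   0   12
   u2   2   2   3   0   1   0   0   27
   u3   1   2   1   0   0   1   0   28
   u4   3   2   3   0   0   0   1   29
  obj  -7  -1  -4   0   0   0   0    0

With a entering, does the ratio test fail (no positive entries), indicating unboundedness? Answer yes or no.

no

Column a has positive entries in row(s) 1, 2, 3, 4, so the ratio test bounds it — not unbounded.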